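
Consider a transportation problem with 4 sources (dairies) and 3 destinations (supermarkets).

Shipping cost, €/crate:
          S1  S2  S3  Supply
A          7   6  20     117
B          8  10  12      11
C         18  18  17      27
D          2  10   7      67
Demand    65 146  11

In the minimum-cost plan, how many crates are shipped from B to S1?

0

Solving gives:
  A–S2: 117 × €6 = €702
  B–S2: 11 × €10 = €110
  C–S2: 18 × €18 = €324
  C–S3: 9 × €17 = €153
  D–S1: 65 × €2 = €130
  D–S3: 2 × €7 = €14
Total cost = €1433.
The route B→S1 is not used.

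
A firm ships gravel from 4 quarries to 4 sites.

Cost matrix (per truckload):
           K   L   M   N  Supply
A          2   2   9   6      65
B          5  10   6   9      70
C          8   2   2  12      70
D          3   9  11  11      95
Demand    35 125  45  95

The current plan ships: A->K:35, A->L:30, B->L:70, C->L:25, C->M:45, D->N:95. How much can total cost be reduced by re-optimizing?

455

Current plan cost = 35·2 + 30·2 + 70·10 + 25·2 + 45·2 + 95·11 = 2015.
Optimal plan:
  A to L: 65 × 2 = 130
  B to M: 35 × 6 = 210
  B to N: 35 × 9 = 315
  C to L: 60 × 2 = 120
  C to M: 10 × 2 = 20
  D to K: 35 × 3 = 105
  D to N: 60 × 11 = 660
Optimal cost = 1560.
Saving = 2015 − 1560 = 455.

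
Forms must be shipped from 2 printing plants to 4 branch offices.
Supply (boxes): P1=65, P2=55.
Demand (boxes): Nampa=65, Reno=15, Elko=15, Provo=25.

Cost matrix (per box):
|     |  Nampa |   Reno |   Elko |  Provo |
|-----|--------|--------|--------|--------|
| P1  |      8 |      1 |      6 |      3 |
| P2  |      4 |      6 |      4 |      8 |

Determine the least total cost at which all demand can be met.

480

A cheapest plan:
  P1 to Nampa: 10 × 8 = 80
  P1 to Reno: 15 × 1 = 15
  P1 to Elko: 15 × 6 = 90
  P1 to Provo: 25 × 3 = 75
  P2 to Nampa: 55 × 4 = 220
Total = 80 + 15 + 90 + 75 + 220 = 480.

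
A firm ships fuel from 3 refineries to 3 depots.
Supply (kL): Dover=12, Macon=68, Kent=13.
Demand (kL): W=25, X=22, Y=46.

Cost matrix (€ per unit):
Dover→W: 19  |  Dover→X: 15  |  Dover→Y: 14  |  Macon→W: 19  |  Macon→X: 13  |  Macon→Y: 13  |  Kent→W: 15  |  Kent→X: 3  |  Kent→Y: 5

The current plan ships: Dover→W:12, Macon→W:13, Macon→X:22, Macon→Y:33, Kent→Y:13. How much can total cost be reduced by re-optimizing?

Current plan cost = 12·19 + 13·19 + 22·13 + 33·13 + 13·5 = €1255.
Optimal plan:
  Dover–W: 12 × €19 = €228
  Macon–W: 13 × €19 = €247
  Macon–X: 9 × €13 = €117
  Macon–Y: 46 × €13 = €598
  Kent–X: 13 × €3 = €39
Optimal cost = €1229.
Saving = 1255 − 1229 = €26.

26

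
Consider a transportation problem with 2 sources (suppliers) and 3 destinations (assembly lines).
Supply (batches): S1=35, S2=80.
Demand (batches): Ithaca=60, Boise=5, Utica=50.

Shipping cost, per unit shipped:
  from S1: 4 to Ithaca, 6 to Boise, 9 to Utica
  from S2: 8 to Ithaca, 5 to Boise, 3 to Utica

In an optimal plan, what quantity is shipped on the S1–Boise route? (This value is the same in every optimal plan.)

0

Solving gives:
  S1->Ithaca: 35 × 4 = 140
  S2->Ithaca: 25 × 8 = 200
  S2->Boise: 5 × 5 = 25
  S2->Utica: 50 × 3 = 150
Total cost = 515.
The route S1→Boise is not used.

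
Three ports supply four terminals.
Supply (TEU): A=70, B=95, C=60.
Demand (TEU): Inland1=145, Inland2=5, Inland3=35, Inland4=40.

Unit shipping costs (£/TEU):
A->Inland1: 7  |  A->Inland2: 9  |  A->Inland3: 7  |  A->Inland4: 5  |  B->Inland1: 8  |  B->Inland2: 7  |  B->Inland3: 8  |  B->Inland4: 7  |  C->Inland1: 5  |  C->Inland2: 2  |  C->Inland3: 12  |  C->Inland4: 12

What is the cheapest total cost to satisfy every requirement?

1455

One minimum-cost allocation:
  A->Inland3: 30 × £7 = £210
  A->Inland4: 40 × £5 = £200
  B->Inland1: 90 × £8 = £720
  B->Inland3: 5 × £8 = £40
  C->Inland1: 55 × £5 = £275
  C->Inland2: 5 × £2 = £10
Total = 210 + 200 + 720 + 40 + 275 + 10 = £1455.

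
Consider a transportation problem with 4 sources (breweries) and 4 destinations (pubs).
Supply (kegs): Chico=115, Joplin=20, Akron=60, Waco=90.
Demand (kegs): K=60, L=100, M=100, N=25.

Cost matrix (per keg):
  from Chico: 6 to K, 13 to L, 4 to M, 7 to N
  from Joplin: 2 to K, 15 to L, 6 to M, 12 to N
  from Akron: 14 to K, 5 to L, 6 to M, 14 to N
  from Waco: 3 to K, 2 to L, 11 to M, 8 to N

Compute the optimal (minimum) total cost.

Optimal allocation:
  Chico->M: 90 × 4 = 360
  Chico->N: 25 × 7 = 175
  Joplin->K: 20 × 2 = 40
  Akron->L: 50 × 5 = 250
  Akron->M: 10 × 6 = 60
  Waco->K: 40 × 3 = 120
  Waco->L: 50 × 2 = 100
Total = 360 + 175 + 40 + 250 + 60 + 120 + 100 = 1105.

1105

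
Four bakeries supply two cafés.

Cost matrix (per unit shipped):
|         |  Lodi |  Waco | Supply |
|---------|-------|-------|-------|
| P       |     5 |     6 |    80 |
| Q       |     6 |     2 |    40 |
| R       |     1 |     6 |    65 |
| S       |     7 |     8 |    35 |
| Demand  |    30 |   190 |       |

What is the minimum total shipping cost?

1080

One minimum-cost allocation:
  P->Waco: 80 × 6 = 480
  Q->Waco: 40 × 2 = 80
  R->Lodi: 30 × 1 = 30
  R->Waco: 35 × 6 = 210
  S->Waco: 35 × 8 = 280
Total = 480 + 80 + 30 + 210 + 280 = 1080.
(Supply check: P ships 80; Q ships 40; R ships 65; S ships 35.)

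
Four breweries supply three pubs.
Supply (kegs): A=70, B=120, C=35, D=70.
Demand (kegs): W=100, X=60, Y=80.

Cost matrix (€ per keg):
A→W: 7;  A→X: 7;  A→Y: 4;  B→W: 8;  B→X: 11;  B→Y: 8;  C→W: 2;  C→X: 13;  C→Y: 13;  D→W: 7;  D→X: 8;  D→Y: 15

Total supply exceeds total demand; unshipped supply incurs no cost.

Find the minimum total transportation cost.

1420

An optimal shipping plan:
  A–Y: 70 kegs
  B–W: 55 kegs
  B–Y: 10 kegs
  C–W: 35 kegs
  D–W: 10 kegs
  D–X: 60 kegs
Total cost = €1420.
(Supply check: A ships 70; B ships 65; C ships 35; D ships 70.)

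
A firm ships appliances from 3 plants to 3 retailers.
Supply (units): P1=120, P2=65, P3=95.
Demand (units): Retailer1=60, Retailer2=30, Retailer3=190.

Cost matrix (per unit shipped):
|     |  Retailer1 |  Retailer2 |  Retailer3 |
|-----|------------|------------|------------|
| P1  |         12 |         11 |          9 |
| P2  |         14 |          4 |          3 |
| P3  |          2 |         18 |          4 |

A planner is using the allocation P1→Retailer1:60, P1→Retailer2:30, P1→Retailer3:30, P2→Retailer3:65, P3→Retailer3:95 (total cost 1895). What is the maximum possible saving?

330

Current plan cost = 60·12 + 30·11 + 30·9 + 65·3 + 95·4 = 1895.
Optimal plan:
  P1->Retailer3: 120 × 9 = 1080
  P2->Retailer2: 30 × 4 = 120
  P2->Retailer3: 35 × 3 = 105
  P3->Retailer1: 60 × 2 = 120
  P3->Retailer3: 35 × 4 = 140
Optimal cost = 1565.
Saving = 1895 − 1565 = 330.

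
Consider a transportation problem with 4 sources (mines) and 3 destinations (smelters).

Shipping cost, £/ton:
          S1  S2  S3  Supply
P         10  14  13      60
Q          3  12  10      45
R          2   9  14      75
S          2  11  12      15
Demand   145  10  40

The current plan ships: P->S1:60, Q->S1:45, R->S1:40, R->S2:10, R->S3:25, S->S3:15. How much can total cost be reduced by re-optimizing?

360

Current plan cost = 60·10 + 45·3 + 40·2 + 10·9 + 25·14 + 15·12 = £1435.
Optimal plan:
  P->S1: 10 × £10 = £100
  P->S2: 10 × £14 = £140
  P->S3: 40 × £13 = £520
  Q->S1: 45 × £3 = £135
  R->S1: 75 × £2 = £150
  S->S1: 15 × £2 = £30
Optimal cost = £1075.
Saving = 1435 − 1075 = £360.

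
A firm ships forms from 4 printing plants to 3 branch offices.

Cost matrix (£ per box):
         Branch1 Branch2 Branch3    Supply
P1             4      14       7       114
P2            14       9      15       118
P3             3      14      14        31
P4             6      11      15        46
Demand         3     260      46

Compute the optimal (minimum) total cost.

Optimal allocation:
  P1–Branch2: 68 × £14 = £952
  P1–Branch3: 46 × £7 = £322
  P2–Branch2: 118 × £9 = £1062
  P3–Branch1: 3 × £3 = £9
  P3–Branch2: 28 × £14 = £392
  P4–Branch2: 46 × £11 = £506
Total = 952 + 322 + 1062 + 9 + 392 + 506 = £3243.

3243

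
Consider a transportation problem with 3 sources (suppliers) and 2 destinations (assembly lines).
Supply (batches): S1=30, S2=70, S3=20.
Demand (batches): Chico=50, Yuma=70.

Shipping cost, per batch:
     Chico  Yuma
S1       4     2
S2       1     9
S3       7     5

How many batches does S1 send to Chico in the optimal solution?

Optimal shipments:
  S1 to Yuma: 30 × 2 = 60
  S2 to Chico: 50 × 1 = 50
  S2 to Yuma: 20 × 9 = 180
  S3 to Yuma: 20 × 5 = 100
Total cost = 390.
The route S1→Chico is not used.

0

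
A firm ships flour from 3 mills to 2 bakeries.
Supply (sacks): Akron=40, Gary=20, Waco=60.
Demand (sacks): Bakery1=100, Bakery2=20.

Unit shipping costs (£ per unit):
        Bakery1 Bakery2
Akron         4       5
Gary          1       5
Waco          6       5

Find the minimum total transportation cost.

Optimal allocation:
  Akron to Bakery1: 40 × £4 = £160
  Gary to Bakery1: 20 × £1 = £20
  Waco to Bakery1: 40 × £6 = £240
  Waco to Bakery2: 20 × £5 = £100
Total = 160 + 20 + 240 + 100 = £520.
(Supply check: Akron ships 40; Gary ships 20; Waco ships 60.)

520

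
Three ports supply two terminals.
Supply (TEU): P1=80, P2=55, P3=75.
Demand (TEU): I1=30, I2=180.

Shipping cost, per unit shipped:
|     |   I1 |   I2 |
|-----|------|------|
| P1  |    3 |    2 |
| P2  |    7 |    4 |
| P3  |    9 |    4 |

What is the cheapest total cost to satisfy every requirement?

A cheapest plan:
  P1–I1: 30 × 3 = 90
  P1–I2: 50 × 2 = 100
  P2–I2: 55 × 4 = 220
  P3–I2: 75 × 4 = 300
Total = 90 + 100 + 220 + 300 = 710.
(Supply check: P1 ships 80; P2 ships 55; P3 ships 75.)

710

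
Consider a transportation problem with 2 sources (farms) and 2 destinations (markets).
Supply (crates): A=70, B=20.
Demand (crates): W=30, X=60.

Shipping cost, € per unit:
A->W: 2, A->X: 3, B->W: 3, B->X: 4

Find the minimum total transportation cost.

260

One minimum-cost allocation:
  A→W: 10 × €2 = €20
  A→X: 60 × €3 = €180
  B→W: 20 × €3 = €60
Total = 20 + 180 + 60 = €260.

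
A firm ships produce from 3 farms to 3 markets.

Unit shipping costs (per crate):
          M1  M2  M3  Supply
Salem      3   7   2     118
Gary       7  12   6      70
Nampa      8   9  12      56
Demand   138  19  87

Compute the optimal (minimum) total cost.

One minimum-cost allocation:
  Salem->M1: 31 × 3 = 93
  Salem->M3: 87 × 2 = 174
  Gary->M1: 70 × 7 = 490
  Nampa->M1: 37 × 8 = 296
  Nampa->M2: 19 × 9 = 171
Total = 93 + 174 + 490 + 296 + 171 = 1224.

1224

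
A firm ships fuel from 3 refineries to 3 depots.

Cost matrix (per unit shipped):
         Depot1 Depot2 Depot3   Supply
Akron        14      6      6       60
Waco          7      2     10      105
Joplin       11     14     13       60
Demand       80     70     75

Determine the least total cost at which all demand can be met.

1435

Optimal allocation:
  Akron→Depot3: 60 × 6 = 360
  Waco→Depot1: 35 × 7 = 245
  Waco→Depot2: 70 × 2 = 140
  Joplin→Depot1: 45 × 11 = 495
  Joplin→Depot3: 15 × 13 = 195
Total = 360 + 245 + 140 + 495 + 195 = 1435.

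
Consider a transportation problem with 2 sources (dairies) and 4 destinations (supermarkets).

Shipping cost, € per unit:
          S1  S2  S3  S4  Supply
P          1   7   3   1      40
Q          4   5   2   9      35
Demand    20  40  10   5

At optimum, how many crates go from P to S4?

5

The minimum-cost plan:
  P–S1: 20 × €1 = €20
  P–S2: 5 × €7 = €35
  P–S3: 10 × €3 = €30
  P–S4: 5 × €1 = €5
  Q–S2: 35 × €5 = €175
Total cost = €265.
So P→S4 carries 5 crates.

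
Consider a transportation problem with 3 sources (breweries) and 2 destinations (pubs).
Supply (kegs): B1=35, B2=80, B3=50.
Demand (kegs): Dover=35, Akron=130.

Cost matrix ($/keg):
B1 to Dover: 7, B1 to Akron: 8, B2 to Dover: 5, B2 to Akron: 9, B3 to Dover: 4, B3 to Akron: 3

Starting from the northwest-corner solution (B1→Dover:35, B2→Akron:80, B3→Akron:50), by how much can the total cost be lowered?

Current plan cost = 35·7 + 80·9 + 50·3 = $1115.
Optimal plan:
  B1->Akron: 35 × $8 = $280
  B2->Dover: 35 × $5 = $175
  B2->Akron: 45 × $9 = $405
  B3->Akron: 50 × $3 = $150
Optimal cost = $1010.
Saving = 1115 − 1010 = $105.

105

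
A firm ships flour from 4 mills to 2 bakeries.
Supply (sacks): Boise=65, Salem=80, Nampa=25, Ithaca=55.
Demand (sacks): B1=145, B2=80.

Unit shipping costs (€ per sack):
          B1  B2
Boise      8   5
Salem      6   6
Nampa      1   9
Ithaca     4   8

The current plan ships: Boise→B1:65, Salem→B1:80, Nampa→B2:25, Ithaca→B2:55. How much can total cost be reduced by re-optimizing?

615

Current plan cost = 65·8 + 80·6 + 25·9 + 55·8 = €1665.
Optimal plan:
  Boise to B2: 65 × €5 = €325
  Salem to B1: 65 × €6 = €390
  Salem to B2: 15 × €6 = €90
  Nampa to B1: 25 × €1 = €25
  Ithaca to B1: 55 × €4 = €220
Optimal cost = €1050.
Saving = 1665 − 1050 = €615.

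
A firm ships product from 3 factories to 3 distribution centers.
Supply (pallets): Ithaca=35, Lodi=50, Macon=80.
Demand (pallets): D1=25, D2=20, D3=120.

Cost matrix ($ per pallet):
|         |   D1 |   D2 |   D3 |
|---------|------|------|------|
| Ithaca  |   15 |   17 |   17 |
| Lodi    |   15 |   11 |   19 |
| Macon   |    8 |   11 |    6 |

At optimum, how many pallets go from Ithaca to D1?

Optimal shipments:
  Ithaca to D3: 35 pallets
  Lodi to D1: 25 pallets
  Lodi to D2: 20 pallets
  Lodi to D3: 5 pallets
  Macon to D3: 80 pallets
Total cost = $1765.
The route Ithaca→D1 is not used.

0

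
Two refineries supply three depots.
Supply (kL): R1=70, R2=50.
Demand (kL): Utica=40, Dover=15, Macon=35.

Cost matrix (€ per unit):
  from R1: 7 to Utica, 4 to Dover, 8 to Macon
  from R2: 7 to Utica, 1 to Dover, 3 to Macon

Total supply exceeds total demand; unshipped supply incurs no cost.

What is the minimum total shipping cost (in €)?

An optimal shipping plan:
  R1 to Utica: 40 × €7 = €280
  R2 to Dover: 15 × €1 = €15
  R2 to Macon: 35 × €3 = €105
Total = 280 + 15 + 105 = €400.

400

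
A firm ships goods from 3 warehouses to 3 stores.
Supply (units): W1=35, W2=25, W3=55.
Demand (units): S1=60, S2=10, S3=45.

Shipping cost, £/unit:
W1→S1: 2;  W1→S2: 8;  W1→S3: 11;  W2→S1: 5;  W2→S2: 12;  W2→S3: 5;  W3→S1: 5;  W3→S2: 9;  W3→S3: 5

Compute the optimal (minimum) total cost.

A cheapest plan:
  W1 to S1: 35 × £2 = £70
  W2 to S3: 25 × £5 = £125
  W3 to S1: 25 × £5 = £125
  W3 to S2: 10 × £9 = £90
  W3 to S3: 20 × £5 = £100
Total = 70 + 125 + 125 + 90 + 100 = £510.
(Supply check: W1 ships 35; W2 ships 25; W3 ships 55.)

510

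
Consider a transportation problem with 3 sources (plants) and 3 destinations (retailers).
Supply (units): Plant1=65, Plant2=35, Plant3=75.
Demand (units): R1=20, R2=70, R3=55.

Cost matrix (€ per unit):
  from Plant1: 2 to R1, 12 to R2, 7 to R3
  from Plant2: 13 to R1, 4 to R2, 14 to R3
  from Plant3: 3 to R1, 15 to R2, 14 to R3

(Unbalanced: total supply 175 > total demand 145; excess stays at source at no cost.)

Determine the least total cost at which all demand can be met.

Optimal allocation:
  Plant1–R2: 10 units
  Plant1–R3: 55 units
  Plant2–R2: 35 units
  Plant3–R1: 20 units
  Plant3–R2: 25 units
Total cost = €1080.
(Supply check: Plant1 ships 65; Plant2 ships 35; Plant3 ships 45.)

1080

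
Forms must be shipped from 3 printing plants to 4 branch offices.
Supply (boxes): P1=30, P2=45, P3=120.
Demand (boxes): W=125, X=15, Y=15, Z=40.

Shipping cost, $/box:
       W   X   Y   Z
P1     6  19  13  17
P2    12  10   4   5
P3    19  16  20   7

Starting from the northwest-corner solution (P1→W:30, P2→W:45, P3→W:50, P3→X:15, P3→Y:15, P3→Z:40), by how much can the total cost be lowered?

Current plan cost = 30·6 + 45·12 + 50·19 + 15·16 + 15·20 + 40·7 = $2490.
Optimal plan:
  P1–W: 30 boxes
  P2–W: 30 boxes
  P2–Y: 15 boxes
  P3–W: 65 boxes
  P3–X: 15 boxes
  P3–Z: 40 boxes
Optimal cost = $2355.
Saving = 2490 − 2355 = $135.

135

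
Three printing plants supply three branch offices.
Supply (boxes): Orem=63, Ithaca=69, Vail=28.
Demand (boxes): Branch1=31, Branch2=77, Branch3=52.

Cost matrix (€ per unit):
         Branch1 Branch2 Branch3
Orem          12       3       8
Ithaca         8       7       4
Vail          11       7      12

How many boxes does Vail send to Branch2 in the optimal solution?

14

The minimum-cost plan:
  Orem to Branch2: 63 boxes
  Ithaca to Branch1: 17 boxes
  Ithaca to Branch3: 52 boxes
  Vail to Branch1: 14 boxes
  Vail to Branch2: 14 boxes
Total cost = €785.
So Vail→Branch2 carries 14 boxes.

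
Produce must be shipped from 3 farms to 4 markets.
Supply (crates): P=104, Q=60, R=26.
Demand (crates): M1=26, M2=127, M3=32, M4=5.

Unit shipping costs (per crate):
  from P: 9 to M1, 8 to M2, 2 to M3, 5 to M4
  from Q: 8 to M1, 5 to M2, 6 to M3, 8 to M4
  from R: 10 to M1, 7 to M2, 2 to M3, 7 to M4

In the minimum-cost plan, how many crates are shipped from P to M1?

26

Solving gives:
  P to M1: 26 × 9 = 234
  P to M2: 41 × 8 = 328
  P to M3: 32 × 2 = 64
  P to M4: 5 × 5 = 25
  Q to M2: 60 × 5 = 300
  R to M2: 26 × 7 = 182
Total cost = 1133.
So P→M1 carries 26 crates.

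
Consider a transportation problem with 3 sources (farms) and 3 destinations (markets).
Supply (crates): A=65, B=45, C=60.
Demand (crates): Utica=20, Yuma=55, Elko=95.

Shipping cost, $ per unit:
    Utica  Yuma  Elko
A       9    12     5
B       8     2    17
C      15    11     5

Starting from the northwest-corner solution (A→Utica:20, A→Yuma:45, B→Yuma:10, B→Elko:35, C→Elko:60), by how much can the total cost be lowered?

Current plan cost = 20·9 + 45·12 + 10·2 + 35·17 + 60·5 = $1635.
Optimal plan:
  A→Utica: 20 crates
  A→Elko: 45 crates
  B→Yuma: 45 crates
  C→Yuma: 10 crates
  C→Elko: 50 crates
Optimal cost = $855.
Saving = 1635 − 855 = $780.

780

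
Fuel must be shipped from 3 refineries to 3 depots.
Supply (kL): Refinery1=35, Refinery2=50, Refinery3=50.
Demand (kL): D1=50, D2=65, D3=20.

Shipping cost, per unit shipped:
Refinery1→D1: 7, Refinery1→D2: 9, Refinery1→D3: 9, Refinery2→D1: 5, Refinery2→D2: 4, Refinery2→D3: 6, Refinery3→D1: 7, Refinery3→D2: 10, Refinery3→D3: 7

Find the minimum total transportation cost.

825

An optimal shipping plan:
  Refinery1 to D1: 20 × 7 = 140
  Refinery1 to D2: 15 × 9 = 135
  Refinery2 to D2: 50 × 4 = 200
  Refinery3 to D1: 30 × 7 = 210
  Refinery3 to D3: 20 × 7 = 140
Total = 140 + 135 + 200 + 210 + 140 = 825.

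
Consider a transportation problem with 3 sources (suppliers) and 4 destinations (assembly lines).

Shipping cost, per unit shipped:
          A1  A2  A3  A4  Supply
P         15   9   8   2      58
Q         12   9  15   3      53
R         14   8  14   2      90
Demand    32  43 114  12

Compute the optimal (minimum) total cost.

2021

Optimal allocation:
  P–A3: 58 × 8 = 464
  Q–A1: 32 × 12 = 384
  Q–A2: 21 × 9 = 189
  R–A2: 22 × 8 = 176
  R–A3: 56 × 14 = 784
  R–A4: 12 × 2 = 24
Total = 464 + 384 + 189 + 176 + 784 + 24 = 2021.
(Supply check: P ships 58; Q ships 53; R ships 90.)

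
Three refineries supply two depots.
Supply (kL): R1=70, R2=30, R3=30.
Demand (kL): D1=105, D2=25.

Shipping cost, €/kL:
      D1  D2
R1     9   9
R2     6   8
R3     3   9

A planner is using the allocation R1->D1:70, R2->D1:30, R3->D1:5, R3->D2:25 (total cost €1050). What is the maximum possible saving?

150

Current plan cost = 70·9 + 30·6 + 5·3 + 25·9 = €1050.
Optimal plan:
  R1->D1: 45 × €9 = €405
  R1->D2: 25 × €9 = €225
  R2->D1: 30 × €6 = €180
  R3->D1: 30 × €3 = €90
Optimal cost = €900.
Saving = 1050 − 900 = €150.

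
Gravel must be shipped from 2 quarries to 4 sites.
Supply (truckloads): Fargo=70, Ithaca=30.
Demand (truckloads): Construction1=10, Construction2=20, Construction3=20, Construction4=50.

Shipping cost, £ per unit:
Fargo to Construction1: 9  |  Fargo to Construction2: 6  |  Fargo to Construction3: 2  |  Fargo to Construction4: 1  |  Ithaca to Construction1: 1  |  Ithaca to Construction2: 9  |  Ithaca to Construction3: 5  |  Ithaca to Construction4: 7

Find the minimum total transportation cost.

An optimal shipping plan:
  Fargo→Construction2: 20 × £6 = £120
  Fargo→Construction4: 50 × £1 = £50
  Ithaca→Construction1: 10 × £1 = £10
  Ithaca→Construction3: 20 × £5 = £100
Total = 120 + 50 + 10 + 100 = £280.
(Supply check: Fargo ships 70; Ithaca ships 30.)

280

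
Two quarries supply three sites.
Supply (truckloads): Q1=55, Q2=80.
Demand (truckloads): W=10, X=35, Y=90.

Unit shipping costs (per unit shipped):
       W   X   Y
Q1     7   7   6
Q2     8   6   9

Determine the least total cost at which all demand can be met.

One minimum-cost allocation:
  Q1 to Y: 55 truckloads
  Q2 to W: 10 truckloads
  Q2 to X: 35 truckloads
  Q2 to Y: 35 truckloads
Total cost = 935.
(Supply check: Q1 ships 55; Q2 ships 80.)

935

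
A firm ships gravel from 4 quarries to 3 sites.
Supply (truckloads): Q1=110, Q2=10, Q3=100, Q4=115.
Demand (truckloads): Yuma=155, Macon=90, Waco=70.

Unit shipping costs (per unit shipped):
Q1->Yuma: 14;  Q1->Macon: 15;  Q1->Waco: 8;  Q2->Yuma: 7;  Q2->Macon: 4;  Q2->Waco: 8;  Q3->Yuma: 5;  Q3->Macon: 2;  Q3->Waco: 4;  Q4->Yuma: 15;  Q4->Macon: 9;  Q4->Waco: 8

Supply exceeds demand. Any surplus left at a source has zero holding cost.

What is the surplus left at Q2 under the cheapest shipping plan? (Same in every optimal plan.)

0

Minimum-cost shipments:
  Q1→Yuma: 45 × 14 = 630
  Q1→Waco: 65 × 8 = 520
  Q2→Yuma: 10 × 7 = 70
  Q3→Yuma: 100 × 5 = 500
  Q4→Macon: 90 × 9 = 810
  Q4→Waco: 5 × 8 = 40
Total cost = 2570.
Q2 ships 10 of its 10, leaving 0.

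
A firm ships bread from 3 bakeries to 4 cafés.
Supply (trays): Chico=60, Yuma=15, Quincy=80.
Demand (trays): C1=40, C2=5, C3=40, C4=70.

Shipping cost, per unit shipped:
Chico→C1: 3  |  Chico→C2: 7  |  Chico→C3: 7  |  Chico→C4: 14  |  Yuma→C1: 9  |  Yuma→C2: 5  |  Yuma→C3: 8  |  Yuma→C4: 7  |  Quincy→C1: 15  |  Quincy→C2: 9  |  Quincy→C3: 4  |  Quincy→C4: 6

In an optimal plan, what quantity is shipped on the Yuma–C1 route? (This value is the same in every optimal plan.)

0

Optimal shipments:
  Chico to C1: 40 × 3 = 120
  Chico to C2: 5 × 7 = 35
  Chico to C3: 15 × 7 = 105
  Yuma to C4: 15 × 7 = 105
  Quincy to C3: 25 × 4 = 100
  Quincy to C4: 55 × 6 = 330
Total cost = 795.
The route Yuma→C1 is not used.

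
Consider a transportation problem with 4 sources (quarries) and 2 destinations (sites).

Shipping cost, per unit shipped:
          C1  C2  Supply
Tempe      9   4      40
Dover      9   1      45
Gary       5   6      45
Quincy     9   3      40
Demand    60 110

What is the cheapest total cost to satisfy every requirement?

Optimal allocation:
  Tempe to C1: 15 × 9 = 135
  Tempe to C2: 25 × 4 = 100
  Dover to C2: 45 × 1 = 45
  Gary to C1: 45 × 5 = 225
  Quincy to C2: 40 × 3 = 120
Total = 135 + 100 + 45 + 225 + 120 = 625.
(Supply check: Tempe ships 40; Dover ships 45; Gary ships 45; Quincy ships 40.)

625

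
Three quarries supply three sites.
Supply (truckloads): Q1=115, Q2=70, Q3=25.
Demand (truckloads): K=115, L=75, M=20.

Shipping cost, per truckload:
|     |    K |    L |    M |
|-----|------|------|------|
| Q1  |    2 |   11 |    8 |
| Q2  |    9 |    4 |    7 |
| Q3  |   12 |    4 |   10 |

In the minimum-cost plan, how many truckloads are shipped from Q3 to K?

The minimum-cost plan:
  Q1→K: 115 × 2 = 230
  Q2→L: 50 × 4 = 200
  Q2→M: 20 × 7 = 140
  Q3→L: 25 × 4 = 100
Total cost = 670.
The route Q3→K is not used.

0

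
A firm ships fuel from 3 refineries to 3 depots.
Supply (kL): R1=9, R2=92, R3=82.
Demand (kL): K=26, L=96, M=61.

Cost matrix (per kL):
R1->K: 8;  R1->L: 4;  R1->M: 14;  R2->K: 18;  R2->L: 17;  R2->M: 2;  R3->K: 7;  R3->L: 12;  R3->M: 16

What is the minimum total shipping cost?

1539

A cheapest plan:
  R1 to L: 9 × 4 = 36
  R2 to L: 31 × 17 = 527
  R2 to M: 61 × 2 = 122
  R3 to K: 26 × 7 = 182
  R3 to L: 56 × 12 = 672
Total = 36 + 527 + 122 + 182 + 672 = 1539.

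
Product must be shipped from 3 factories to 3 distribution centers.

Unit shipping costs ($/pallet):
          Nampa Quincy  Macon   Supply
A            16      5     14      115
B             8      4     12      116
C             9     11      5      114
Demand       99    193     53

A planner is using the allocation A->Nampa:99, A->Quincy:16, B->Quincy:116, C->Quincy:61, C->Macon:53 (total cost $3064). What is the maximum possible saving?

Current plan cost = 99·16 + 16·5 + 116·4 + 61·11 + 53·5 = $3064.
Optimal plan:
  A–Quincy: 115 × $5 = $575
  B–Nampa: 38 × $8 = $304
  B–Quincy: 78 × $4 = $312
  C–Nampa: 61 × $9 = $549
  C–Macon: 53 × $5 = $265
Optimal cost = $2005.
Saving = 3064 − 2005 = $1059.

1059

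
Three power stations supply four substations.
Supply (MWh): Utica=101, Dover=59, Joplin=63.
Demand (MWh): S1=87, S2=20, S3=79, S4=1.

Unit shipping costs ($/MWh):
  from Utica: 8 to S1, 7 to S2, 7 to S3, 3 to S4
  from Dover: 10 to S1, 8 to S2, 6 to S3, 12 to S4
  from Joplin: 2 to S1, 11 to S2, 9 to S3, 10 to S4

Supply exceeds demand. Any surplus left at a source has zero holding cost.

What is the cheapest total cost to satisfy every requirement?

Optimal allocation:
  Utica->S1: 24 × $8 = $192
  Utica->S2: 20 × $7 = $140
  Utica->S3: 20 × $7 = $140
  Utica->S4: 1 × $3 = $3
  Dover->S3: 59 × $6 = $354
  Joplin->S1: 63 × $2 = $126
Total = 192 + 140 + 140 + 3 + 354 + 126 = $955.
(Supply check: Utica ships 65; Dover ships 59; Joplin ships 63.)

955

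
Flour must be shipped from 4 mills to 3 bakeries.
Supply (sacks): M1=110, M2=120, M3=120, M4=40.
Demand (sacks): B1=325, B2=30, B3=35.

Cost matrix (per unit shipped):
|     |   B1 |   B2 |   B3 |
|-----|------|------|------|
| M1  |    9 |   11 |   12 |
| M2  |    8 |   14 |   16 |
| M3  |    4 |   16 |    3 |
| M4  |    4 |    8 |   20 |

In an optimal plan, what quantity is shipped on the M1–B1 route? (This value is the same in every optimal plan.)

Optimal shipments:
  M1->B1: 80 × 9 = 720
  M1->B2: 30 × 11 = 330
  M2->B1: 120 × 8 = 960
  M3->B1: 85 × 4 = 340
  M3->B3: 35 × 3 = 105
  M4->B1: 40 × 4 = 160
Total cost = 2615.
So M1→B1 carries 80 sacks.

80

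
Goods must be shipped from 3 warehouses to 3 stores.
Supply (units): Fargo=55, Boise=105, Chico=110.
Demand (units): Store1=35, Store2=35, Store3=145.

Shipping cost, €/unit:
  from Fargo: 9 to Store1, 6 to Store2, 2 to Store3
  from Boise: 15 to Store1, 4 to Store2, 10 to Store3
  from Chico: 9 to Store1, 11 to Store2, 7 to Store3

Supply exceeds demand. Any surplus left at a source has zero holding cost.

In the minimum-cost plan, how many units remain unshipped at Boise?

An optimal plan:
  Fargo–Store3: 55 × €2 = €110
  Boise–Store2: 35 × €4 = €140
  Boise–Store3: 15 × €10 = €150
  Chico–Store1: 35 × €9 = €315
  Chico–Store3: 75 × €7 = €525
Total cost = €1240.
Boise ships 50 of its 105, leaving 55.

55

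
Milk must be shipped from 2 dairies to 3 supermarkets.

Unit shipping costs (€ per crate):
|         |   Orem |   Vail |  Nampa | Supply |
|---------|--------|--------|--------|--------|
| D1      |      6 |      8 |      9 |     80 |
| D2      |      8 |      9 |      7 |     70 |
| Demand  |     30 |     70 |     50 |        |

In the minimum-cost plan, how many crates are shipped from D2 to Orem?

Solving gives:
  D1–Orem: 30 × €6 = €180
  D1–Vail: 50 × €8 = €400
  D2–Vail: 20 × €9 = €180
  D2–Nampa: 50 × €7 = €350
Total cost = €1110.
The route D2→Orem is not used.

0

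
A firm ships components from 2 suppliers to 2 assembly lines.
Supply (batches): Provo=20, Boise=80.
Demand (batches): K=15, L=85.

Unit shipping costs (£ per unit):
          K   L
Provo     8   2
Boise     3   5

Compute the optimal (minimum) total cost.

410

One minimum-cost allocation:
  Provo to L: 20 batches
  Boise to K: 15 batches
  Boise to L: 65 batches
Total cost = £410.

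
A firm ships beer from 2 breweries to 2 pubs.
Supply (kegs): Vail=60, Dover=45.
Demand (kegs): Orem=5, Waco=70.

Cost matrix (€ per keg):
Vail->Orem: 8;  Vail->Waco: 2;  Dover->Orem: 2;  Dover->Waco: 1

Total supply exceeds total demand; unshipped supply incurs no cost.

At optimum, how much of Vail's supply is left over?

Minimum-cost shipments:
  Vail->Waco: 30 × €2 = €60
  Dover->Orem: 5 × €2 = €10
  Dover->Waco: 40 × €1 = €40
Total cost = €110.
Vail ships 30 of its 60, leaving 30.

30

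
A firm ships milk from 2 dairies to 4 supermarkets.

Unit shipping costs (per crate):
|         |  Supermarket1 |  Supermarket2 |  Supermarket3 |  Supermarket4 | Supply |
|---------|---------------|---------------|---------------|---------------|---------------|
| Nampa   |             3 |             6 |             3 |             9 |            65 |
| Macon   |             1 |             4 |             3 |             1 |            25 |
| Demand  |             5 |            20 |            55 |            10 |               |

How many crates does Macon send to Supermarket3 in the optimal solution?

Optimal shipments:
  Nampa→Supermarket1: 5 crates
  Nampa→Supermarket2: 5 crates
  Nampa→Supermarket3: 55 crates
  Macon→Supermarket2: 15 crates
  Macon→Supermarket4: 10 crates
Total cost = 280.
The route Macon→Supermarket3 is not used.

0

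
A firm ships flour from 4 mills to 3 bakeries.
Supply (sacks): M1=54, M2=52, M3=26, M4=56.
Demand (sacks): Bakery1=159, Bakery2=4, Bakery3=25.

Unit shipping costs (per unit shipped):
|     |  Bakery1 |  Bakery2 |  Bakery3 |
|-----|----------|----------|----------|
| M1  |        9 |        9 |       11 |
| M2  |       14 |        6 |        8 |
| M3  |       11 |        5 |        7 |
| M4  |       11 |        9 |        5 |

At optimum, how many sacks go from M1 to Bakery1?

The minimum-cost plan:
  M1–Bakery1: 54 × 9 = 486
  M2–Bakery1: 48 × 14 = 672
  M2–Bakery2: 4 × 6 = 24
  M3–Bakery1: 26 × 11 = 286
  M4–Bakery1: 31 × 11 = 341
  M4–Bakery3: 25 × 5 = 125
Total cost = 1934.
So M1→Bakery1 carries 54 sacks.

54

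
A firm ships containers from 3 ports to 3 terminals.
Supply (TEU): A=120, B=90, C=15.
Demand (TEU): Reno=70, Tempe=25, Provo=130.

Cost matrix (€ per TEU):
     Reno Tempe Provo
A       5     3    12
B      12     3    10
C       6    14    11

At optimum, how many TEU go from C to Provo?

15

The minimum-cost plan:
  A→Reno: 70 × €5 = €350
  A→Tempe: 25 × €3 = €75
  A→Provo: 25 × €12 = €300
  B→Provo: 90 × €10 = €900
  C→Provo: 15 × €11 = €165
Total cost = €1790.
So C→Provo carries 15 TEU.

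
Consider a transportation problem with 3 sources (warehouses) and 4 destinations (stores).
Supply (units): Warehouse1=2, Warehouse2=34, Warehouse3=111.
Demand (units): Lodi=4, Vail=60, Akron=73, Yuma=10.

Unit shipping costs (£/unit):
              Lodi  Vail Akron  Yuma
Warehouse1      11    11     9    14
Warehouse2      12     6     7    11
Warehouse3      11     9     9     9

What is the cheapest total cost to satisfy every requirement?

1229

A cheapest plan:
  Warehouse1→Akron: 2 × £9 = £18
  Warehouse2→Vail: 34 × £6 = £204
  Warehouse3→Lodi: 4 × £11 = £44
  Warehouse3→Vail: 26 × £9 = £234
  Warehouse3→Akron: 71 × £9 = £639
  Warehouse3→Yuma: 10 × £9 = £90
Total = 18 + 204 + 44 + 234 + 639 + 90 = £1229.
(Supply check: Warehouse1 ships 2; Warehouse2 ships 34; Warehouse3 ships 111.)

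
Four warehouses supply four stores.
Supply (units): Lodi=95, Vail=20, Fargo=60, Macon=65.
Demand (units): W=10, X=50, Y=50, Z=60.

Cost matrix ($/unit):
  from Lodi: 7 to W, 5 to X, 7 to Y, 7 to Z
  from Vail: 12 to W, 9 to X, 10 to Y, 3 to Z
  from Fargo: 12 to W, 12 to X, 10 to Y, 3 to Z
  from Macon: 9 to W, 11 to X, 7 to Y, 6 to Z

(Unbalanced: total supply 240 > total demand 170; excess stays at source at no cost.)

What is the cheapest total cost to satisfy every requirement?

A cheapest plan:
  Lodi–W: 10 × $7 = $70
  Lodi–X: 50 × $5 = $250
  Vail–Z: 20 × $3 = $60
  Fargo–Z: 40 × $3 = $120
  Macon–Y: 50 × $7 = $350
Total = 70 + 250 + 60 + 120 + 350 = $850.

850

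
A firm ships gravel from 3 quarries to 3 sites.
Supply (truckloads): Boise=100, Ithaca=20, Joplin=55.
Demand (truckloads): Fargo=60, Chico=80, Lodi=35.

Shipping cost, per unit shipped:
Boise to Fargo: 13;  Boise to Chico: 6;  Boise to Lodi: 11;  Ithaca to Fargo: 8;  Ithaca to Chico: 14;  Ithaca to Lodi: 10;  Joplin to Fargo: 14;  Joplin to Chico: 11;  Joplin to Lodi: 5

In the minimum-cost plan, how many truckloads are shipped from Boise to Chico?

80

Solving gives:
  Boise–Fargo: 20 × 13 = 260
  Boise–Chico: 80 × 6 = 480
  Ithaca–Fargo: 20 × 8 = 160
  Joplin–Fargo: 20 × 14 = 280
  Joplin–Lodi: 35 × 5 = 175
Total cost = 1355.
So Boise→Chico carries 80 truckloads.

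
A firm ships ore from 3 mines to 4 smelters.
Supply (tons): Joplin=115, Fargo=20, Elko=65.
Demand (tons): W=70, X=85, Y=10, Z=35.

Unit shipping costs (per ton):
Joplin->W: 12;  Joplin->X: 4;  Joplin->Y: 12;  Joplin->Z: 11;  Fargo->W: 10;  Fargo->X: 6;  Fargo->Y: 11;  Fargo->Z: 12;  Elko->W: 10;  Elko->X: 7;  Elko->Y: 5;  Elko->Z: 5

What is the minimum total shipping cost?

1325

A cheapest plan:
  Joplin–W: 30 × 12 = 360
  Joplin–X: 85 × 4 = 340
  Fargo–W: 20 × 10 = 200
  Elko–W: 20 × 10 = 200
  Elko–Y: 10 × 5 = 50
  Elko–Z: 35 × 5 = 175
Total = 360 + 340 + 200 + 200 + 50 + 175 = 1325.
(Supply check: Joplin ships 115; Fargo ships 20; Elko ships 65.)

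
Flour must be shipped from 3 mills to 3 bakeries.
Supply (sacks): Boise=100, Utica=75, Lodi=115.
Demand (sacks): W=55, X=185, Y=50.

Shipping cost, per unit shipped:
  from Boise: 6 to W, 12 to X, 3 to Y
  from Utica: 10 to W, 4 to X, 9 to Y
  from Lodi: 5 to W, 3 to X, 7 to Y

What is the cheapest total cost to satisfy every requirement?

An optimal shipping plan:
  Boise–W: 50 sacks
  Boise–Y: 50 sacks
  Utica–X: 75 sacks
  Lodi–W: 5 sacks
  Lodi–X: 110 sacks
Total cost = 1105.
(Supply check: Boise ships 100; Utica ships 75; Lodi ships 115.)

1105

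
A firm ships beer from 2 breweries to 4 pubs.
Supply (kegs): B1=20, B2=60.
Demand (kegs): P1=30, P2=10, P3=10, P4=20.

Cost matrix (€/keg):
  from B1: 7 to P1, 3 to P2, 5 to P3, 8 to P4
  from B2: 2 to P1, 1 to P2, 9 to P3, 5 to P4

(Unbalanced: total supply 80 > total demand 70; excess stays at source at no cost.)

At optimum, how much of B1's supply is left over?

10

An optimal plan:
  B1–P3: 10 × €5 = €50
  B2–P1: 30 × €2 = €60
  B2–P2: 10 × €1 = €10
  B2–P4: 20 × €5 = €100
Total cost = €220.
B1 ships 10 of its 20, leaving 10.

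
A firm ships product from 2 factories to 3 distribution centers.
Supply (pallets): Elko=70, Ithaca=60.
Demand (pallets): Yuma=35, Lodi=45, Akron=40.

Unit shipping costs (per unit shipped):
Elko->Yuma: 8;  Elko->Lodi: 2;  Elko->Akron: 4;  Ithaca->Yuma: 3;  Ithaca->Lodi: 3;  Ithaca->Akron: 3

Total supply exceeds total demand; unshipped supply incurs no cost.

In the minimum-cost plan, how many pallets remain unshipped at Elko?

10

Minimum-cost shipments:
  Elko to Lodi: 45 pallets
  Elko to Akron: 15 pallets
  Ithaca to Yuma: 35 pallets
  Ithaca to Akron: 25 pallets
Total cost = 330.
Elko ships 60 of its 70, leaving 10.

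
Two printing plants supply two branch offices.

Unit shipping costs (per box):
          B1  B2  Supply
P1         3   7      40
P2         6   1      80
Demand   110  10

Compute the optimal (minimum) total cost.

550

Optimal allocation:
  P1 to B1: 40 × 3 = 120
  P2 to B1: 70 × 6 = 420
  P2 to B2: 10 × 1 = 10
Total = 120 + 420 + 10 = 550.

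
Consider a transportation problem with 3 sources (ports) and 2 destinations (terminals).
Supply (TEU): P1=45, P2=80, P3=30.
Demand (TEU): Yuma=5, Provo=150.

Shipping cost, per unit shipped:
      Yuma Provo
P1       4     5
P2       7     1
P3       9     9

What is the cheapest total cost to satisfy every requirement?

570

Optimal allocation:
  P1 to Yuma: 5 × 4 = 20
  P1 to Provo: 40 × 5 = 200
  P2 to Provo: 80 × 1 = 80
  P3 to Provo: 30 × 9 = 270
Total = 20 + 200 + 80 + 270 = 570.
(Supply check: P1 ships 45; P2 ships 80; P3 ships 30.)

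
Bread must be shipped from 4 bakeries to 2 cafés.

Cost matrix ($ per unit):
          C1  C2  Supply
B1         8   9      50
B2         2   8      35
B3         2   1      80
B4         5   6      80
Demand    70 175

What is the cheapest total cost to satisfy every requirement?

A cheapest plan:
  B1→C2: 50 × $9 = $450
  B2→C1: 35 × $2 = $70
  B3→C2: 80 × $1 = $80
  B4→C1: 35 × $5 = $175
  B4→C2: 45 × $6 = $270
Total = 450 + 70 + 80 + 175 + 270 = $1045.
(Supply check: B1 ships 50; B2 ships 35; B3 ships 80; B4 ships 80.)

1045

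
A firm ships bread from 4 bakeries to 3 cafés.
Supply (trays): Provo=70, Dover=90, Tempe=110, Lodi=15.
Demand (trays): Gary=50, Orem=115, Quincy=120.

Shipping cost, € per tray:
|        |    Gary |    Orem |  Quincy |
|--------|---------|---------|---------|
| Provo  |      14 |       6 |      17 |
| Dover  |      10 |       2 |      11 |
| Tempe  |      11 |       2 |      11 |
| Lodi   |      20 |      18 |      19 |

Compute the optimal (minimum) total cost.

Optimal allocation:
  Provo to Orem: 70 × €6 = €420
  Dover to Gary: 50 × €10 = €500
  Dover to Quincy: 40 × €11 = €440
  Tempe to Orem: 45 × €2 = €90
  Tempe to Quincy: 65 × €11 = €715
  Lodi to Quincy: 15 × €19 = €285
Total = 420 + 500 + 440 + 90 + 715 + 285 = €2450.
(Supply check: Provo ships 70; Dover ships 90; Tempe ships 110; Lodi ships 15.)

2450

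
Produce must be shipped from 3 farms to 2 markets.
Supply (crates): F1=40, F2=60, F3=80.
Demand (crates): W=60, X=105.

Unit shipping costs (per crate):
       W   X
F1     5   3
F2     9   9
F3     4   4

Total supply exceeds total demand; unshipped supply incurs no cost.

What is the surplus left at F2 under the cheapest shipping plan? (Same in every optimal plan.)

15

An optimal plan:
  F1->X: 40 × 3 = 120
  F2->W: 45 × 9 = 405
  F3->W: 15 × 4 = 60
  F3->X: 65 × 4 = 260
Total cost = 845.
F2 ships 45 of its 60, leaving 15.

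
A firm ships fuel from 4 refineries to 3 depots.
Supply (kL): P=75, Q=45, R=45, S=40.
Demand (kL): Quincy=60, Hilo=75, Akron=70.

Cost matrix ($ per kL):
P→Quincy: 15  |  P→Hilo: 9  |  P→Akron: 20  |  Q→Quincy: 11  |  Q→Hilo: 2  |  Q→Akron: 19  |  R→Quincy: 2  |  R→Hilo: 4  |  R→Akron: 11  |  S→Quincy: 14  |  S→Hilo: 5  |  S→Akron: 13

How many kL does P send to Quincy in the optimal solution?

Optimal shipments:
  P->Quincy: 15 kL
  P->Hilo: 30 kL
  P->Akron: 30 kL
  Q->Hilo: 45 kL
  R->Quincy: 45 kL
  S->Akron: 40 kL
Total cost = $1795.
So P→Quincy carries 15 kL.

15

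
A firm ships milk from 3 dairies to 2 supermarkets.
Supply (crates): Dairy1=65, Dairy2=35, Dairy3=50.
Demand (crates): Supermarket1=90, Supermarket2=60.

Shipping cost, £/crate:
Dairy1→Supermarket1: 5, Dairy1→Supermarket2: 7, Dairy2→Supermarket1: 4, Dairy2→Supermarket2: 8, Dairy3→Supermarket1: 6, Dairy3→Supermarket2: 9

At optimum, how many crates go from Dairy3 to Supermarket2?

Solving gives:
  Dairy1->Supermarket1: 5 × £5 = £25
  Dairy1->Supermarket2: 60 × £7 = £420
  Dairy2->Supermarket1: 35 × £4 = £140
  Dairy3->Supermarket1: 50 × £6 = £300
Total cost = £885.
The route Dairy3→Supermarket2 is not used.

0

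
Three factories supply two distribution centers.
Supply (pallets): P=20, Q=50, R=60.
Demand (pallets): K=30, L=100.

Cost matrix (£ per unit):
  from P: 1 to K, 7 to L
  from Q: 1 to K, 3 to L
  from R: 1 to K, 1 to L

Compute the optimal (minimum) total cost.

A cheapest plan:
  P–K: 20 × £1 = £20
  Q–K: 10 × £1 = £10
  Q–L: 40 × £3 = £120
  R–L: 60 × £1 = £60
Total = 20 + 10 + 120 + 60 = £210.
(Supply check: P ships 20; Q ships 50; R ships 60.)

210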